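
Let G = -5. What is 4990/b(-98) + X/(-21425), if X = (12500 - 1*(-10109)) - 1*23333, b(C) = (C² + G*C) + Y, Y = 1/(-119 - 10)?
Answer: 117873802/223184225 ≈ 0.52815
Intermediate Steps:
Y = -1/129 (Y = 1/(-129) = -1/129 ≈ -0.0077519)
b(C) = -1/129 + C² - 5*C (b(C) = (C² - 5*C) - 1/129 = -1/129 + C² - 5*C)
X = -724 (X = (12500 + 10109) - 23333 = 22609 - 23333 = -724)
4990/b(-98) + X/(-21425) = 4990/(-1/129 + (-98)² - 5*(-98)) - 724/(-21425) = 4990/(-1/129 + 9604 + 490) - 724*(-1/21425) = 4990/(1302125/129) + 724/21425 = 4990*(129/1302125) + 724/21425 = 128742/260425 + 724/21425 = 117873802/223184225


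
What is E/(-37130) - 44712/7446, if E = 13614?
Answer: -146793867/23039165 ≈ -6.3715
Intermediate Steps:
E/(-37130) - 44712/7446 = 13614/(-37130) - 44712/7446 = 13614*(-1/37130) - 44712*1/7446 = -6807/18565 - 7452/1241 = -146793867/23039165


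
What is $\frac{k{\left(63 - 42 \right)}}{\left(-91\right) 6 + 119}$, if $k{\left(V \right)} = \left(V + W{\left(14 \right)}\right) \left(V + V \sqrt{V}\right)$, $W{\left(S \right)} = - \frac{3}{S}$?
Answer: $- \frac{873}{854} - \frac{873 \sqrt{21}}{854} \approx -5.7068$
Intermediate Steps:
$k{\left(V \right)} = \left(- \frac{3}{14} + V\right) \left(V + V^{\frac{3}{2}}\right)$ ($k{\left(V \right)} = \left(V - \frac{3}{14}\right) \left(V + V \sqrt{V}\right) = \left(V - \frac{3}{14}\right) \left(V + V^{\frac{3}{2}}\right) = \left(- \frac{3}{14} + V\right) \left(V + V^{\frac{3}{2}}\right)$)
$\frac{k{\left(63 - 42 \right)}}{\left(-91\right) 6 + 119} = \frac{\left(63 - 42\right)^{2} + \left(63 - 42\right)^{\frac{5}{2}} - \frac{3 \left(63 - 42\right)}{14} - \frac{3 \left(63 - 42\right)^{\frac{3}{2}}}{14}}{\left(-91\right) 6 + 119} = \frac{21^{2} + 21^{\frac{5}{2}} - \frac{9}{2} - \frac{3 \cdot 21^{\frac{3}{2}}}{14}}{-546 + 119} = \frac{441 + 441 \sqrt{21} - \frac{9}{2} - \frac{3 \cdot 21 \sqrt{21}}{14}}{-427} = \left(441 + 441 \sqrt{21} - \frac{9}{2} - \frac{9 \sqrt{21}}{2}\right) \left(- \frac{1}{427}\right) = \left(\frac{873}{2} + \frac{873 \sqrt{21}}{2}\right) \left(- \frac{1}{427}\right) = - \frac{873}{854} - \frac{873 \sqrt{21}}{854}$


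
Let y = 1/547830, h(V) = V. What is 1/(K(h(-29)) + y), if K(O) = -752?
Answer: -547830/411968159 ≈ -0.0013298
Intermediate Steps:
y = 1/547830 ≈ 1.8254e-6
1/(K(h(-29)) + y) = 1/(-752 + 1/547830) = 1/(-411968159/547830) = -547830/411968159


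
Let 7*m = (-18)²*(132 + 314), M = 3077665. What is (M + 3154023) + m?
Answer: 43766320/7 ≈ 6.2523e+6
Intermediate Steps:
m = 144504/7 (m = ((-18)²*(132 + 314))/7 = (324*446)/7 = (⅐)*144504 = 144504/7 ≈ 20643.)
(M + 3154023) + m = (3077665 + 3154023) + 144504/7 = 6231688 + 144504/7 = 43766320/7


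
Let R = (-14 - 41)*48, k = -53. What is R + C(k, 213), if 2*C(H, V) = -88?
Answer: -2684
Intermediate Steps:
C(H, V) = -44 (C(H, V) = (½)*(-88) = -44)
R = -2640 (R = -55*48 = -2640)
R + C(k, 213) = -2640 - 44 = -2684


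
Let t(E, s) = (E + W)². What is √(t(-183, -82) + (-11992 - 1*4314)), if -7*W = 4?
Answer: √852231/7 ≈ 131.88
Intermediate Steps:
W = -4/7 (W = -⅐*4 = -4/7 ≈ -0.57143)
t(E, s) = (-4/7 + E)² (t(E, s) = (E - 4/7)² = (-4/7 + E)²)
√(t(-183, -82) + (-11992 - 1*4314)) = √((-4 + 7*(-183))²/49 + (-11992 - 1*4314)) = √((-4 - 1281)²/49 + (-11992 - 4314)) = √((1/49)*(-1285)² - 16306) = √((1/49)*1651225 - 16306) = √(1651225/49 - 16306) = √(852231/49) = √852231/7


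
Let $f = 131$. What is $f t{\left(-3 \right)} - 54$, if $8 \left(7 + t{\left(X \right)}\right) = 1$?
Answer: $- \frac{7637}{8} \approx -954.63$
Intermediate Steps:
$t{\left(X \right)} = - \frac{55}{8}$ ($t{\left(X \right)} = -7 + \frac{1}{8} \cdot 1 = -7 + \frac{1}{8} = - \frac{55}{8}$)
$f t{\left(-3 \right)} - 54 = 131 \left(- \frac{55}{8}\right) - 54 = - \frac{7205}{8} + \left(-62 + 8\right) = - \frac{7205}{8} - 54 = - \frac{7637}{8}$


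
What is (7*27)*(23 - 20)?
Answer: 567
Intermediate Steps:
(7*27)*(23 - 20) = 189*3 = 567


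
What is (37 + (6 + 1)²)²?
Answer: 7396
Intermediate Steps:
(37 + (6 + 1)²)² = (37 + 7²)² = (37 + 49)² = 86² = 7396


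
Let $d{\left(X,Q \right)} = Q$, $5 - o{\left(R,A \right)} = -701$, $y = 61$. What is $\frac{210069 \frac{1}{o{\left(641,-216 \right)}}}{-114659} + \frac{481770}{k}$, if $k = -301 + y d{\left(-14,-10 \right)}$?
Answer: $- \frac{38999113472439}{73744770394} \approx -528.84$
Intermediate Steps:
$o{\left(R,A \right)} = 706$ ($o{\left(R,A \right)} = 5 - -701 = 5 + 701 = 706$)
$k = -911$ ($k = -301 + 61 \left(-10\right) = -301 - 610 = -911$)
$\frac{210069 \frac{1}{o{\left(641,-216 \right)}}}{-114659} + \frac{481770}{k} = \frac{210069 \cdot \frac{1}{706}}{-114659} + \frac{481770}{-911} = 210069 \cdot \frac{1}{706} \left(- \frac{1}{114659}\right) + 481770 \left(- \frac{1}{911}\right) = \frac{210069}{706} \left(- \frac{1}{114659}\right) - \frac{481770}{911} = - \frac{210069}{80949254} - \frac{481770}{911} = - \frac{38999113472439}{73744770394}$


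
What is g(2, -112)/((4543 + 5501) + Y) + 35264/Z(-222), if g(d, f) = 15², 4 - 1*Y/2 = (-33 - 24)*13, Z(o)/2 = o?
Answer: -101658769/1280274 ≈ -79.404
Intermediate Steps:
Z(o) = 2*o
Y = 1490 (Y = 8 - 2*(-33 - 24)*13 = 8 - (-114)*13 = 8 - 2*(-741) = 8 + 1482 = 1490)
g(d, f) = 225
g(2, -112)/((4543 + 5501) + Y) + 35264/Z(-222) = 225/((4543 + 5501) + 1490) + 35264/((2*(-222))) = 225/(10044 + 1490) + 35264/(-444) = 225/11534 + 35264*(-1/444) = 225*(1/11534) - 8816/111 = 225/11534 - 8816/111 = -101658769/1280274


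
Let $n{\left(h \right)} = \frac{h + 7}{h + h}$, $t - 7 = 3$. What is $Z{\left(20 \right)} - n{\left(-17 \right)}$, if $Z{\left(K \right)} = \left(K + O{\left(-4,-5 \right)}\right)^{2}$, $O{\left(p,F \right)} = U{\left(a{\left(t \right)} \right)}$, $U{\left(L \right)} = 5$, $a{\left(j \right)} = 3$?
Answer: $\frac{10620}{17} \approx 624.71$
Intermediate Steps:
$t = 10$ ($t = 7 + 3 = 10$)
$O{\left(p,F \right)} = 5$
$n{\left(h \right)} = \frac{7 + h}{2 h}$
$Z{\left(K \right)} = \left(5 + K\right)^{2}$ ($Z{\left(K \right)} = \left(K + 5\right)^{2} = \left(5 + K\right)^{2}$)
$Z{\left(20 \right)} - n{\left(-17 \right)} = \left(5 + 20\right)^{2} - \frac{7 - 17}{2 \left(-17\right)} = 25^{2} - \frac{1}{2} \left(- \frac{1}{17}\right) \left(-10\right) = 625 - \frac{5}{17} = \frac{10620}{17}$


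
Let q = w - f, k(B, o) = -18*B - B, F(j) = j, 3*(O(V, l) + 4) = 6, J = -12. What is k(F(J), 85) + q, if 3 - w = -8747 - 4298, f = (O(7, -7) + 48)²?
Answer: 11160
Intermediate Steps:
O(V, l) = -2 (O(V, l) = -4 + (⅓)*6 = -4 + 2 = -2)
f = 2116 (f = (-2 + 48)² = 46² = 2116)
w = 13048 (w = 3 - (-8747 - 4298) = 3 - 1*(-13045) = 3 + 13045 = 13048)
k(B, o) = -19*B
q = 10932 (q = 13048 - 1*2116 = 13048 - 2116 = 10932)
k(F(J), 85) + q = -19*(-12) + 10932 = 228 + 10932 = 11160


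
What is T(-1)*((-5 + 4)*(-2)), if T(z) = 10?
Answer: 20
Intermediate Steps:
T(-1)*((-5 + 4)*(-2)) = 10*((-5 + 4)*(-2)) = 10*(-1*(-2)) = 10*2 = 20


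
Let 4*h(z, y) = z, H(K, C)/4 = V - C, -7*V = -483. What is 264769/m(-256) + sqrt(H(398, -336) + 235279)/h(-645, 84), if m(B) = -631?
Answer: -264769/631 - 4*sqrt(236899)/645 ≈ -422.62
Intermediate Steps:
V = 69 (V = -1/7*(-483) = 69)
H(K, C) = 276 - 4*C (H(K, C) = 4*(69 - C) = 276 - 4*C)
h(z, y) = z/4
264769/m(-256) + sqrt(H(398, -336) + 235279)/h(-645, 84) = 264769/(-631) + sqrt((276 - 4*(-336)) + 235279)/(((1/4)*(-645))) = 264769*(-1/631) + sqrt((276 + 1344) + 235279)/(-645/4) = -264769/631 + sqrt(1620 + 235279)*(-4/645) = -264769/631 + sqrt(236899)*(-4/645) = -264769/631 - 4*sqrt(236899)/645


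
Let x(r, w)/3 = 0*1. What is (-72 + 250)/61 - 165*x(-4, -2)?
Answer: 178/61 ≈ 2.9180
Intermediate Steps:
x(r, w) = 0 (x(r, w) = 3*(0*1) = 3*0 = 0)
(-72 + 250)/61 - 165*x(-4, -2) = (-72 + 250)/61 - 165*0 = 178*(1/61) + 0 = 178/61 + 0 = 178/61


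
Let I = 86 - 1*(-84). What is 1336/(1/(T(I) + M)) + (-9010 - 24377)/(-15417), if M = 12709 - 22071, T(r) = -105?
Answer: -64997608639/5139 ≈ -1.2648e+7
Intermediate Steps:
I = 170 (I = 86 + 84 = 170)
M = -9362
1336/(1/(T(I) + M)) + (-9010 - 24377)/(-15417) = 1336/(1/(-105 - 9362)) + (-9010 - 24377)/(-15417) = 1336/(1/(-9467)) - 33387*(-1/15417) = 1336/(-1/9467) + 11129/5139 = 1336*(-9467) + 11129/5139 = -12647912 + 11129/5139 = -64997608639/5139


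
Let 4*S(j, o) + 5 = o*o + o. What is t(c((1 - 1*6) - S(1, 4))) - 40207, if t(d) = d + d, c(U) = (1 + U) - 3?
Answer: -80457/2 ≈ -40229.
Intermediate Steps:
S(j, o) = -5/4 + o/4 + o²/4 (S(j, o) = -5/4 + (o*o + o)/4 = -5/4 + (o² + o)/4 = -5/4 + (o + o²)/4 = -5/4 + (o/4 + o²/4) = -5/4 + o/4 + o²/4)
c(U) = -2 + U
t(d) = 2*d
t(c((1 - 1*6) - S(1, 4))) - 40207 = 2*(-2 + ((1 - 1*6) - (-5/4 + (¼)*4 + (¼)*4²))) - 40207 = 2*(-2 + ((1 - 6) - (-5/4 + 1 + (¼)*16))) - 40207 = 2*(-2 + (-5 - (-5/4 + 1 + 4))) - 40207 = 2*(-2 + (-5 - 1*15/4)) - 40207 = 2*(-2 + (-5 - 15/4)) - 40207 = 2*(-2 - 35/4) - 40207 = 2*(-43/4) - 40207 = -43/2 - 40207 = -80457/2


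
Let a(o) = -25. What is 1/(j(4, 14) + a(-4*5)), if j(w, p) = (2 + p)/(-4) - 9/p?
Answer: -14/415 ≈ -0.033735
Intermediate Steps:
j(w, p) = -1/2 - 9/p - p/4 (j(w, p) = (2 + p)*(-1/4) - 9/p = (-1/2 - p/4) - 9/p = -1/2 - 9/p - p/4)
1/(j(4, 14) + a(-4*5)) = 1/((1/4)*(-36 - 1*14*(2 + 14))/14 - 25) = 1/((1/4)*(1/14)*(-36 - 1*14*16) - 25) = 1/((1/4)*(1/14)*(-36 - 224) - 25) = 1/((1/4)*(1/14)*(-260) - 25) = 1/(-65/14 - 25) = 1/(-415/14) = -14/415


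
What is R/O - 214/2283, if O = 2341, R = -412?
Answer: -1441570/5344503 ≈ -0.26973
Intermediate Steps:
R/O - 214/2283 = -412/2341 - 214/2283 = -1441570/5344503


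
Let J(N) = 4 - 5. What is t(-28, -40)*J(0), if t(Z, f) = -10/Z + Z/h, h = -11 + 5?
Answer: -211/42 ≈ -5.0238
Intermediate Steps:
h = -6
t(Z, f) = -10/Z - Z/6 (t(Z, f) = -10/Z + Z/(-6) = -10/Z + Z*(-1/6) = -10/Z - Z/6)
J(N) = -1
t(-28, -40)*J(0) = (-10/(-28) - 1/6*(-28))*(-1) = (-10*(-1/28) + 14/3)*(-1) = (5/14 + 14/3)*(-1) = (211/42)*(-1) = -211/42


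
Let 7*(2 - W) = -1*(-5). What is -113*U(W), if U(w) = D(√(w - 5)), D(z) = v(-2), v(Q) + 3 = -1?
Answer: 452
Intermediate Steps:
W = 9/7 (W = 2 - (-1)*(-5)/7 = 2 - ⅐*5 = 2 - 5/7 = 9/7 ≈ 1.2857)
v(Q) = -4 (v(Q) = -3 - 1 = -4)
D(z) = -4
U(w) = -4
-113*U(W) = -113*(-4) = 452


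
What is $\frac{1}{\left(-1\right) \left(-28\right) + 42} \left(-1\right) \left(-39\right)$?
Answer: $\frac{39}{70} \approx 0.55714$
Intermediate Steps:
$\frac{1}{\left(-1\right) \left(-28\right) + 42} \left(-1\right) \left(-39\right) = \frac{1}{28 + 42} \left(-1\right) \left(-39\right) = \frac{1}{70} \left(-1\right) \left(-39\right) = \left(- \frac{1}{70}\right) \left(-39\right) = \frac{39}{70}$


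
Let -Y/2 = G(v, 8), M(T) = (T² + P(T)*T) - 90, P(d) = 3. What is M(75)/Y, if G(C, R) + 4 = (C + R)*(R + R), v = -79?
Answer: 48/19 ≈ 2.5263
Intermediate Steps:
M(T) = -90 + T² + 3*T (M(T) = (T² + 3*T) - 90 = -90 + T² + 3*T)
G(C, R) = -4 + 2*R*(C + R) (G(C, R) = -4 + (C + R)*(R + R) = -4 + (C + R)*(2*R) = -4 + 2*R*(C + R))
Y = 2280 (Y = -2*(-4 + 2*8² + 2*(-79)*8) = -2*(-4 + 2*64 - 1264) = -2*(-4 + 128 - 1264) = -2*(-1140) = 2280)
M(75)/Y = (-90 + 75² + 3*75)/2280 = (-90 + 5625 + 225)*(1/2280) = 5760*(1/2280) = 48/19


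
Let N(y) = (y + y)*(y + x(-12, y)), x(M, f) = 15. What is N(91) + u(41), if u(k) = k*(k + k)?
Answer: 22654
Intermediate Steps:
N(y) = 2*y*(15 + y) (N(y) = (y + y)*(y + 15) = (2*y)*(15 + y) = 2*y*(15 + y))
u(k) = 2*k² (u(k) = k*(2*k) = 2*k²)
N(91) + u(41) = 2*91*(15 + 91) + 2*41² = 2*91*106 + 2*1681 = 19292 + 3362 = 22654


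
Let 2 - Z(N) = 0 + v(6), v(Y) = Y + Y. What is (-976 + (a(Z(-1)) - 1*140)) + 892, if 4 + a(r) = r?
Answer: -238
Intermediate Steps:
v(Y) = 2*Y
Z(N) = -10 (Z(N) = 2 - (0 + 2*6) = 2 - (0 + 12) = 2 - 1*12 = 2 - 12 = -10)
a(r) = -4 + r
(-976 + (a(Z(-1)) - 1*140)) + 892 = (-976 + ((-4 - 10) - 1*140)) + 892 = (-976 + (-14 - 140)) + 892 = (-976 - 154) + 892 = -1130 + 892 = -238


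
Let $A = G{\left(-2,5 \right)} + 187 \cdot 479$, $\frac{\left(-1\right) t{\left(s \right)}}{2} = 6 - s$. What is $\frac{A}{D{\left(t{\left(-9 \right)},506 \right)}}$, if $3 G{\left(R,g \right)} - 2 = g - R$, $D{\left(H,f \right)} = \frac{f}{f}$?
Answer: $89576$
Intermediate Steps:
$t{\left(s \right)} = -12 + 2 s$ ($t{\left(s \right)} = - 2 \left(6 - s\right) = -12 + 2 s$)
$D{\left(H,f \right)} = 1$
$G{\left(R,g \right)} = \frac{2}{3} - \frac{R}{3} + \frac{g}{3}$ ($G{\left(R,g \right)} = \frac{2}{3} + \frac{g - R}{3} = \frac{2}{3} - \left(- \frac{g}{3} + \frac{R}{3}\right) = \frac{2}{3} - \frac{R}{3} + \frac{g}{3}$)
$A = 89576$ ($A = \left(\frac{2}{3} - - \frac{2}{3} + \frac{1}{3} \cdot 5\right) + 187 \cdot 479 = \left(\frac{2}{3} + \frac{2}{3} + \frac{5}{3}\right) + 89573 = 3 + 89573 = 89576$)
$\frac{A}{D{\left(t{\left(-9 \right)},506 \right)}} = \frac{89576}{1} = 89576 \cdot 1 = 89576$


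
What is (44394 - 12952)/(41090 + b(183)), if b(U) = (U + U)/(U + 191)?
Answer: 5879654/7684013 ≈ 0.76518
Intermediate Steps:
b(U) = 2*U/(191 + U) (b(U) = (2*U)/(191 + U) = 2*U/(191 + U))
(44394 - 12952)/(41090 + b(183)) = (44394 - 12952)/(41090 + 2*183/(191 + 183)) = 31442/(41090 + 2*183/374) = 31442/(41090 + 2*183*(1/374)) = 31442/(41090 + 183/187) = 31442/(7684013/187) = 31442*(187/7684013) = 5879654/7684013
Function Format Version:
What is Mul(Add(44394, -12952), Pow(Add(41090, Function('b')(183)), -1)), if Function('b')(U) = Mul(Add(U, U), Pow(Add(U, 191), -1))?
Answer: Rational(5879654, 7684013) ≈ 0.76518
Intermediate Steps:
Function('b')(U) = Mul(2, U, Pow(Add(191, U), -1)) (Function('b')(U) = Mul(Mul(2, U), Pow(Add(191, U), -1)) = Mul(2, U, Pow(Add(191, U), -1)))
Mul(Add(44394, -12952), Pow(Add(41090, Function('b')(183)), -1)) = Mul(Add(44394, -12952), Pow(Add(41090, Mul(2, 183, Pow(Add(191, 183), -1))), -1)) = Mul(31442, Pow(Add(41090, Mul(2, 183, Pow(374, -1))), -1)) = Mul(31442, Pow(Add(41090, Mul(2, 183, Rational(1, 374))), -1)) = Mul(31442, Pow(Add(41090, Rational(183, 187)), -1)) = Mul(31442, Pow(Rational(7684013, 187), -1)) = Mul(31442, Rational(187, 7684013)) = Rational(5879654, 7684013)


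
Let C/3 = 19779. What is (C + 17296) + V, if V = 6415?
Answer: 83048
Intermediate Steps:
C = 59337 (C = 3*19779 = 59337)
(C + 17296) + V = (59337 + 17296) + 6415 = 76633 + 6415 = 83048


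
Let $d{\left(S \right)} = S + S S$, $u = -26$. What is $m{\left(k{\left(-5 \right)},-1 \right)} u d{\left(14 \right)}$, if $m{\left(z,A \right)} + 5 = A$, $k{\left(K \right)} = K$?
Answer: $32760$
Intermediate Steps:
$m{\left(z,A \right)} = -5 + A$
$d{\left(S \right)} = S + S^{2}$
$m{\left(k{\left(-5 \right)},-1 \right)} u d{\left(14 \right)} = \left(-5 - 1\right) \left(-26\right) 14 \left(1 + 14\right) = \left(-6\right) \left(-26\right) 14 \cdot 15 = 156 \cdot 210 = 32760$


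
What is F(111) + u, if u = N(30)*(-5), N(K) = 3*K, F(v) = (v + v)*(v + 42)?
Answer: 33516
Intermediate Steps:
F(v) = 2*v*(42 + v) (F(v) = (2*v)*(42 + v) = 2*v*(42 + v))
u = -450 (u = (3*30)*(-5) = 90*(-5) = -450)
F(111) + u = 2*111*(42 + 111) - 450 = 2*111*153 - 450 = 33966 - 450 = 33516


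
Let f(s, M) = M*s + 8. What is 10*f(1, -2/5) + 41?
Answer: 117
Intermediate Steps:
f(s, M) = 8 + M*s
10*f(1, -2/5) + 41 = 10*(8 - 2/5*1) + 41 = 10*(8 - 2/5) + 41 = 10*(38/5) + 41 = 76 + 41 = 117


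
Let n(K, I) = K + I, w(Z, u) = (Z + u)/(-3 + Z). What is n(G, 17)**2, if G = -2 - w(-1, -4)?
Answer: 3025/16 ≈ 189.06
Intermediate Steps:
w(Z, u) = (Z + u)/(-3 + Z)
G = -13/4 (G = -2 - (-1 - 4)/(-3 - 1) = -2 - (-5)/(-4) = -2 - (-1)*(-5)/4 = -2 - 1*5/4 = -2 - 5/4 = -13/4 ≈ -3.2500)
n(K, I) = I + K
n(G, 17)**2 = (17 - 13/4)**2 = (55/4)**2 = 3025/16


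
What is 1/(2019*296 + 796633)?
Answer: 1/1394257 ≈ 7.1723e-7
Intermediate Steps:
1/(2019*296 + 796633) = 1/(597624 + 796633) = 1/1394257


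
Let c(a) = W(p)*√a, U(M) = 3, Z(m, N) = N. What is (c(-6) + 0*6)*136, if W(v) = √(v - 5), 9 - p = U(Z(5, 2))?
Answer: 136*I*√6 ≈ 333.13*I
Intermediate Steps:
p = 6 (p = 9 - 1*3 = 9 - 3 = 6)
W(v) = √(-5 + v)
c(a) = √a (c(a) = √(-5 + 6)*√a = √1*√a = 1*√a = √a)
(c(-6) + 0*6)*136 = (√(-6) + 0*6)*136 = (I*√6 + 0)*136 = (I*√6)*136 = 136*I*√6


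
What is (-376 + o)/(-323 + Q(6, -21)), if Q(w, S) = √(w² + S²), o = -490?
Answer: 139859/51926 + 1299*√53/51926 ≈ 2.8755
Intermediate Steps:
Q(w, S) = √(S² + w²)
(-376 + o)/(-323 + Q(6, -21)) = (-376 - 490)/(-323 + √((-21)² + 6²)) = -866/(-323 + √(441 + 36)) = -866/(-323 + √477) = -866/(-323 + 3*√53)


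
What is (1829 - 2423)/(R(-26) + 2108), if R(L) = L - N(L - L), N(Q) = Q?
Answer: -99/347 ≈ -0.28530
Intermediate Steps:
R(L) = L (R(L) = L - (L - L) = L - 1*0 = L + 0 = L)
(1829 - 2423)/(R(-26) + 2108) = (1829 - 2423)/(-26 + 2108) = -594/2082 = -594*1/2082 = -99/347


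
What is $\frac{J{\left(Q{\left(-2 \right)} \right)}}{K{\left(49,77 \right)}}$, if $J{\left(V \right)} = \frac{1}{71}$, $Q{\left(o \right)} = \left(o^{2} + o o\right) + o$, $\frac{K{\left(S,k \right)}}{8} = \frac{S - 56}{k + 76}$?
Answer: $- \frac{153}{3976} \approx -0.038481$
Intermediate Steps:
$K{\left(S,k \right)} = \frac{8 \left(-56 + S\right)}{76 + k}$ ($K{\left(S,k \right)} = 8 \frac{S - 56}{k + 76} = 8 \frac{-56 + S}{76 + k} = \frac{8 \left(-56 + S\right)}{76 + k}$)
$Q{\left(o \right)} = o + 2 o^{2}$ ($Q{\left(o \right)} = \left(o^{2} + o^{2}\right) + o = 2 o^{2} + o = o + 2 o^{2}$)
$J{\left(V \right)} = \frac{1}{71}$
$\frac{J{\left(Q{\left(-2 \right)} \right)}}{K{\left(49,77 \right)}} = \frac{1}{71 \frac{8 \left(-56 + 49\right)}{76 + 77}} = \frac{1}{71 \cdot 8 \cdot \frac{1}{153} \left(-7\right)} = \frac{1}{71 \left(- \frac{56}{153}\right)} = \frac{1}{71} \left(- \frac{153}{56}\right) = - \frac{153}{3976}$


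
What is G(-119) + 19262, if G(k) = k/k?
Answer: 19263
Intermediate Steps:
G(k) = 1
G(-119) + 19262 = 1 + 19262 = 19263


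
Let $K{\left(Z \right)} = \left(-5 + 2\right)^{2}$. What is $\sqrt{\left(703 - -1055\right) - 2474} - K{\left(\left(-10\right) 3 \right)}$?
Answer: $-9 + 2 i \sqrt{179} \approx -9.0 + 26.758 i$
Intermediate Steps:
$K{\left(Z \right)} = 9$ ($K{\left(Z \right)} = \left(-3\right)^{2} = 9$)
$\sqrt{\left(703 - -1055\right) - 2474} - K{\left(\left(-10\right) 3 \right)} = \sqrt{\left(703 - -1055\right) - 2474} - 9 = \sqrt{\left(703 + 1055\right) - 2474} - 9 = \sqrt{1758 - 2474} - 9 = \sqrt{-716} - 9 = 2 i \sqrt{179} - 9 = -9 + 2 i \sqrt{179}$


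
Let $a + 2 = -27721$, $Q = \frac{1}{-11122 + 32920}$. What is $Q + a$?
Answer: $- \frac{604305953}{21798} \approx -27723.0$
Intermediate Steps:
$Q = \frac{1}{21798} \approx 4.5876 \cdot 10^{-5}$
$a = -27723$ ($a = -2 - 27721 = -27723$)
$Q + a = \frac{1}{21798} - 27723 = - \frac{604305953}{21798}$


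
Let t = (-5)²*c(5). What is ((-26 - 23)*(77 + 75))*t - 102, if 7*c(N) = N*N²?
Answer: -3325102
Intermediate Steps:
c(N) = N³/7 (c(N) = (N*N²)/7 = N³/7)
t = 3125/7 (t = (-5)²*((⅐)*5³) = 25*((⅐)*125) = 25*(125/7) = 3125/7 ≈ 446.43)
((-26 - 23)*(77 + 75))*t - 102 = ((-26 - 23)*(77 + 75))*(3125/7) - 102 = -49*152*(3125/7) - 102 = -7448*3125/7 - 102 = -3325000 - 102 = -3325102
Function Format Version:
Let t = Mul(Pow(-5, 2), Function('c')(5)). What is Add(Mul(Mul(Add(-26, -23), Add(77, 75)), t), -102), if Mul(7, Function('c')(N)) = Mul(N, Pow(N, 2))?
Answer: -3325102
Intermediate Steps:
Function('c')(N) = Mul(Rational(1, 7), Pow(N, 3)) (Function('c')(N) = Mul(Rational(1, 7), Mul(N, Pow(N, 2))) = Mul(Rational(1, 7), Pow(N, 3)))
t = Rational(3125, 7) (t = Mul(Pow(-5, 2), Mul(Rational(1, 7), Pow(5, 3))) = Mul(25, Mul(Rational(1, 7), 125)) = Mul(25, Rational(125, 7)) = Rational(3125, 7) ≈ 446.43)
Add(Mul(Mul(Add(-26, -23), Add(77, 75)), t), -102) = Add(Mul(Mul(Add(-26, -23), Add(77, 75)), Rational(3125, 7)), -102) = Add(Mul(Mul(-49, 152), Rational(3125, 7)), -102) = Add(Mul(-7448, Rational(3125, 7)), -102) = Add(-3325000, -102) = -3325102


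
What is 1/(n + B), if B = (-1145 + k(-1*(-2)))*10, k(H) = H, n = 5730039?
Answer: 1/5718609 ≈ 1.7487e-7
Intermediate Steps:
B = -11430 (B = (-1145 - 1*(-2))*10 = (-1145 + 2)*10 = -1143*10 = -11430)
1/(n + B) = 1/(5730039 - 11430) = 1/5718609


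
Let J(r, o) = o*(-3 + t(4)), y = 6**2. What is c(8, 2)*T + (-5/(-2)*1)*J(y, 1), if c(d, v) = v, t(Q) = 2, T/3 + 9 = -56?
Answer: -785/2 ≈ -392.50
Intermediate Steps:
T = -195 (T = -27 + 3*(-56) = -27 - 168 = -195)
y = 36
J(r, o) = -o (J(r, o) = o*(-3 + 2) = o*(-1) = -o)
c(8, 2)*T + (-5/(-2)*1)*J(y, 1) = 2*(-195) + (-5/(-2)*1)*(-1*1) = -390 + (-5*(-1/2)*1)*(-1) = -390 + ((5/2)*1)*(-1) = -390 + (5/2)*(-1) = -390 - 5/2 = -785/2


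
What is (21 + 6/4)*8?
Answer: 180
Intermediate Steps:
(21 + 6/4)*8 = (21 + 6*(1/4))*8 = (21 + 3/2)*8 = (45/2)*8 = 180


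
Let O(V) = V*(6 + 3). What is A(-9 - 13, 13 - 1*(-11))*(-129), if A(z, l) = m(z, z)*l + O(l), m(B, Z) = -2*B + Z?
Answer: -95976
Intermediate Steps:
O(V) = 9*V (O(V) = V*9 = 9*V)
m(B, Z) = Z - 2*B
A(z, l) = 9*l - l*z (A(z, l) = (z - 2*z)*l + 9*l = (-z)*l + 9*l = -l*z + 9*l = 9*l - l*z)
A(-9 - 13, 13 - 1*(-11))*(-129) = ((13 - 1*(-11))*(9 - (-9 - 13)))*(-129) = ((13 + 11)*(9 - 1*(-22)))*(-129) = (24*(9 + 22))*(-129) = (24*31)*(-129) = 744*(-129) = -95976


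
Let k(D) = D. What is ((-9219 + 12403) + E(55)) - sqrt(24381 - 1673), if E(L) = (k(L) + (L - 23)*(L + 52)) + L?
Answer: 6718 - 2*sqrt(5677) ≈ 6567.3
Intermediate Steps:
E(L) = 2*L + (-23 + L)*(52 + L) (E(L) = (L + (L - 23)*(L + 52)) + L = (L + (-23 + L)*(52 + L)) + L = 2*L + (-23 + L)*(52 + L))
((-9219 + 12403) + E(55)) - sqrt(24381 - 1673) = ((-9219 + 12403) + (-1196 + 55**2 + 31*55)) - sqrt(24381 - 1673) = (3184 + (-1196 + 3025 + 1705)) - sqrt(22708) = (3184 + 3534) - 2*sqrt(5677) = 6718 - 2*sqrt(5677)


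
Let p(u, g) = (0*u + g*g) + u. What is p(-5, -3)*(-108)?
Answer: -432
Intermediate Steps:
p(u, g) = u + g² (p(u, g) = (0 + g²) + u = g² + u = u + g²)
p(-5, -3)*(-108) = (-5 + (-3)²)*(-108) = (-5 + 9)*(-108) = 4*(-108) = -432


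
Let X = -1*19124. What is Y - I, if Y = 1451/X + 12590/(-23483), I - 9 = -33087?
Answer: 14854687524583/449088892 ≈ 33077.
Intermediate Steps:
I = -33078 (I = 9 - 33087 = -33078)
X = -19124
Y = -274844993/449088892 (Y = 1451/(-19124) + 12590/(-23483) = 1451*(-1/19124) + 12590*(-1/23483) = -1451/19124 - 12590/23483 = -274844993/449088892 ≈ -0.61201)
Y - I = -274844993/449088892 - 1*(-33078) = -274844993/449088892 + 33078 = 14854687524583/449088892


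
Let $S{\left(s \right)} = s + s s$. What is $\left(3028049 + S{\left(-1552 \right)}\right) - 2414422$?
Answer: $3020779$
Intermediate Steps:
$S{\left(s \right)} = s + s^{2}$
$\left(3028049 + S{\left(-1552 \right)}\right) - 2414422 = \left(3028049 - 1552 \left(1 - 1552\right)\right) - 2414422 = \left(3028049 - -2407152\right) - 2414422 = \left(3028049 + 2407152\right) - 2414422 = 5435201 - 2414422 = 3020779$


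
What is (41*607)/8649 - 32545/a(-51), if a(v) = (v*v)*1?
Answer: -24083402/2499561 ≈ -9.6351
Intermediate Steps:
a(v) = v**2 (a(v) = v**2*1 = v**2)
(41*607)/8649 - 32545/a(-51) = (41*607)/8649 - 32545/((-51)**2) = 24887*(1/8649) - 32545/2601 = 24887/8649 - 32545*1/2601 = 24887/8649 - 32545/2601 = -24083402/2499561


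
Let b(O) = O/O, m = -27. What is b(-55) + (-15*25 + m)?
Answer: -401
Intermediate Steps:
b(O) = 1
b(-55) + (-15*25 + m) = 1 + (-15*25 - 27) = 1 + (-375 - 27) = 1 - 402 = -401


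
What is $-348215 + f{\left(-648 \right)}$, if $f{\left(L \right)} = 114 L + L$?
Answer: $-422735$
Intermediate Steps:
$f{\left(L \right)} = 115 L$
$-348215 + f{\left(-648 \right)} = -348215 + 115 \left(-648\right) = -348215 - 74520 = -422735$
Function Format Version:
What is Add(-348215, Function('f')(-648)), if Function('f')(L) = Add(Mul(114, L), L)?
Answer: -422735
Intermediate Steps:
Function('f')(L) = Mul(115, L)
Add(-348215, Function('f')(-648)) = Add(-348215, Mul(115, -648)) = Add(-348215, -74520) = -422735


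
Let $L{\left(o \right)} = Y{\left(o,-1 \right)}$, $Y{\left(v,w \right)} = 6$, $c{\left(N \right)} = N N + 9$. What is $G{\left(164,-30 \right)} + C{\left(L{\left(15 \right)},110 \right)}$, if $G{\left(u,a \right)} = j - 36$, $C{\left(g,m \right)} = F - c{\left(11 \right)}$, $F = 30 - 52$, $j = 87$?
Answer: $-101$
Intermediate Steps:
$c{\left(N \right)} = 9 + N^{2}$ ($c{\left(N \right)} = N^{2} + 9 = 9 + N^{2}$)
$F = -22$ ($F = 30 - 52 = -22$)
$L{\left(o \right)} = 6$
$C{\left(g,m \right)} = -152$ ($C{\left(g,m \right)} = -22 - \left(9 + 11^{2}\right) = -22 - \left(9 + 121\right) = -22 - 130 = -152$)
$G{\left(u,a \right)} = 51$ ($G{\left(u,a \right)} = 87 - 36 = 51$)
$G{\left(164,-30 \right)} + C{\left(L{\left(15 \right)},110 \right)} = 51 - 152 = -101$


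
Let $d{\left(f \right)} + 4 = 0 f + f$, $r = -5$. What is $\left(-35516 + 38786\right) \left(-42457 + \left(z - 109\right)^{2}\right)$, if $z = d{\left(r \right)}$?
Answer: $-93302910$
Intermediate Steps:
$d{\left(f \right)} = -4 + f$ ($d{\left(f \right)} = -4 + \left(0 f + f\right) = -4 + \left(0 + f\right) = -4 + f$)
$z = -9$ ($z = -4 - 5 = -9$)
$\left(-35516 + 38786\right) \left(-42457 + \left(z - 109\right)^{2}\right) = \left(-35516 + 38786\right) \left(-42457 + \left(-9 - 109\right)^{2}\right) = 3270 \left(-42457 + \left(-118\right)^{2}\right) = 3270 \left(-42457 + 13924\right) = 3270 \left(-28533\right) = -93302910$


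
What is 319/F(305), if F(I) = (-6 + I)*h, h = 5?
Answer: 319/1495 ≈ 0.21338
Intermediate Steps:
F(I) = -30 + 5*I (F(I) = (-6 + I)*5 = -30 + 5*I)
319/F(305) = 319/(-30 + 5*305) = 319/(-30 + 1525) = 319/1495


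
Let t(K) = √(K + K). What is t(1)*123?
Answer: 123*√2 ≈ 173.95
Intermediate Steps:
t(K) = √2*√K (t(K) = √(2*K) = √2*√K)
t(1)*123 = (√2*√1)*123 = (√2*1)*123 = √2*123 = 123*√2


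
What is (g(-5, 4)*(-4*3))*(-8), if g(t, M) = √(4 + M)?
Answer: 192*√2 ≈ 271.53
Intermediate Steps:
(g(-5, 4)*(-4*3))*(-8) = (√(4 + 4)*(-4*3))*(-8) = (√8*(-12))*(-8) = ((2*√2)*(-12))*(-8) = -24*√2*(-8) = 192*√2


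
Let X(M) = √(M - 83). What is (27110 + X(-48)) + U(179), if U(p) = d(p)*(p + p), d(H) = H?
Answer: 91192 + I*√131 ≈ 91192.0 + 11.446*I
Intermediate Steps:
X(M) = √(-83 + M)
U(p) = 2*p² (U(p) = p*(p + p) = p*(2*p) = 2*p²)
(27110 + X(-48)) + U(179) = (27110 + √(-83 - 48)) + 2*179² = (27110 + √(-131)) + 2*32041 = (27110 + I*√131) + 64082 = 91192 + I*√131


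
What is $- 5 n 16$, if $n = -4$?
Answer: $320$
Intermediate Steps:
$- 5 n 16 = \left(-5\right) \left(-4\right) 16 = 20 \cdot 16 = 320$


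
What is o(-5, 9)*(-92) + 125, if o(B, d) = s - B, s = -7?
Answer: 309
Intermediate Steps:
o(B, d) = -7 - B
o(-5, 9)*(-92) + 125 = (-7 - 1*(-5))*(-92) + 125 = (-7 + 5)*(-92) + 125 = -2*(-92) + 125 = 184 + 125 = 309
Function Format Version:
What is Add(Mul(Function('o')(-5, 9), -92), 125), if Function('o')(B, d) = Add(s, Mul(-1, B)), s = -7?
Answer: 309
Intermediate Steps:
Function('o')(B, d) = Add(-7, Mul(-1, B))
Add(Mul(Function('o')(-5, 9), -92), 125) = Add(Mul(Add(-7, Mul(-1, -5)), -92), 125) = Add(Mul(Add(-7, 5), -92), 125) = Add(Mul(-2, -92), 125) = Add(184, 125) = 309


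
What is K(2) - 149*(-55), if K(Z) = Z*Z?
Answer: 8199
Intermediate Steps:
K(Z) = Z²
K(2) - 149*(-55) = 2² - 149*(-55) = 4 + 8195 = 8199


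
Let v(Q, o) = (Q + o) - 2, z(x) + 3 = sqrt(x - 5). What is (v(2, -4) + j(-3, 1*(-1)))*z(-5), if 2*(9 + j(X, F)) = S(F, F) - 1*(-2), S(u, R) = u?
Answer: 75/2 - 25*I*sqrt(10)/2 ≈ 37.5 - 39.528*I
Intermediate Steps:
z(x) = -3 + sqrt(-5 + x) (z(x) = -3 + sqrt(x - 5) = -3 + sqrt(-5 + x))
j(X, F) = -8 + F/2 (j(X, F) = -9 + (F - 1*(-2))/2 = -9 + (F + 2)/2 = -9 + (2 + F)/2 = -9 + (1 + F/2) = -8 + F/2)
v(Q, o) = -2 + Q + o
(v(2, -4) + j(-3, 1*(-1)))*z(-5) = ((-2 + 2 - 4) + (-8 + (1*(-1))/2))*(-3 + sqrt(-5 - 5)) = (-4 + (-8 + (1/2)*(-1)))*(-3 + sqrt(-10)) = (-4 + (-8 - 1/2))*(-3 + I*sqrt(10)) = (-4 - 17/2)*(-3 + I*sqrt(10)) = -25*(-3 + I*sqrt(10))/2 = 75/2 - 25*I*sqrt(10)/2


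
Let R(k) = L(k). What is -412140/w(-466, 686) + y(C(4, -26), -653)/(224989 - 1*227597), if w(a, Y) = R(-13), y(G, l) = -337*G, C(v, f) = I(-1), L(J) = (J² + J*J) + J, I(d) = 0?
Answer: -82428/65 ≈ -1268.1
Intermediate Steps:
L(J) = J + 2*J² (L(J) = (J² + J²) + J = 2*J² + J = J + 2*J²)
R(k) = k*(1 + 2*k)
C(v, f) = 0
w(a, Y) = 325 (w(a, Y) = -13*(1 + 2*(-13)) = -13*(1 - 26) = -13*(-25) = 325)
-412140/w(-466, 686) + y(C(4, -26), -653)/(224989 - 1*227597) = -412140/325 + (-337*0)/(224989 - 1*227597) = -412140*1/325 + 0/(224989 - 227597) = -82428/65 + 0/(-2608) = -82428/65 + 0*(-1/2608) = -82428/65 + 0 = -82428/65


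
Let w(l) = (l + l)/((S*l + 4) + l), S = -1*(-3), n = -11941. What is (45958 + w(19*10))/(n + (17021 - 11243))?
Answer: -8778073/1177133 ≈ -7.4572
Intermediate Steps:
S = 3
w(l) = 2*l/(4 + 4*l) (w(l) = (l + l)/((3*l + 4) + l) = (2*l)/((4 + 3*l) + l) = (2*l)/(4 + 4*l) = 2*l/(4 + 4*l))
(45958 + w(19*10))/(n + (17021 - 11243)) = (45958 + (19*10)/(2*(1 + 19*10)))/(-11941 + (17021 - 11243)) = (45958 + (½)*190/(1 + 190))/(-11941 + 5778) = (45958 + (½)*190/191)/(-6163) = (45958 + (½)*190*(1/191))*(-1/6163) = (45958 + 95/191)*(-1/6163) = (8778073/191)*(-1/6163) = -8778073/1177133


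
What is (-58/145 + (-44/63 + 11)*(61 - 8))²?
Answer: 29535515881/99225 ≈ 2.9766e+5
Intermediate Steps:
(-58/145 + (-44/63 + 11)*(61 - 8))² = (-58*1/145 + (-44*1/63 + 11)*53)² = (-⅖ + (-44/63 + 11)*53)² = (-⅖ + (649/63)*53)² = (-⅖ + 34397/63)² = (171859/315)² = 29535515881/99225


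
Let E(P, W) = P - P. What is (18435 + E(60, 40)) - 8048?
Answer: 10387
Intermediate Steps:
E(P, W) = 0
(18435 + E(60, 40)) - 8048 = (18435 + 0) - 8048 = 18435 - 8048 = 10387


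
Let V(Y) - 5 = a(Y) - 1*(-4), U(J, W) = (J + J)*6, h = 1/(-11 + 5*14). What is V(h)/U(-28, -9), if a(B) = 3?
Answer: -1/28 ≈ -0.035714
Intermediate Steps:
h = 1/59 (h = 1/(-11 + 70) = 1/59 ≈ 0.016949)
U(J, W) = 12*J (U(J, W) = (2*J)*6 = 12*J)
V(Y) = 12 (V(Y) = 5 + (3 - 1*(-4)) = 5 + (3 + 4) = 5 + 7 = 12)
V(h)/U(-28, -9) = 12/((12*(-28))) = 12/(-336) = 12*(-1/336) = -1/28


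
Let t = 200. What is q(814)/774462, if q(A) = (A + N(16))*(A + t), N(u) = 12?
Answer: 10738/9929 ≈ 1.0815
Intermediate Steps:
q(A) = (12 + A)*(200 + A) (q(A) = (A + 12)*(A + 200) = (12 + A)*(200 + A))
q(814)/774462 = (2400 + 814**2 + 212*814)/774462 = (2400 + 662596 + 172568)*(1/774462) = 837564*(1/774462) = 10738/9929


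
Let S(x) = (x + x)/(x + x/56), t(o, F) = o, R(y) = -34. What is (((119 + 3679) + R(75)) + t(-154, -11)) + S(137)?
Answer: 205882/57 ≈ 3612.0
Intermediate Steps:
S(x) = 112/57 (S(x) = (2*x)/(x + x*(1/56)) = (2*x)/(x + x/56) = (2*x)/((57*x/56)) = (2*x)*(56/(57*x)) = 112/57)
(((119 + 3679) + R(75)) + t(-154, -11)) + S(137) = (((119 + 3679) - 34) - 154) + 112/57 = ((3798 - 34) - 154) + 112/57 = (3764 - 154) + 112/57 = 3610 + 112/57 = 205882/57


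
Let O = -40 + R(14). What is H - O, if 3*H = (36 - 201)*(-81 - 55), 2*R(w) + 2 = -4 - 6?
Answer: 7526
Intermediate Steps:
R(w) = -6 (R(w) = -1 + (-4 - 6)/2 = -1 + (½)*(-10) = -1 - 5 = -6)
H = 7480 (H = ((36 - 201)*(-81 - 55))/3 = (-165*(-136))/3 = (⅓)*22440 = 7480)
O = -46 (O = -40 - 6 = -46)
H - O = 7480 - 1*(-46) = 7480 + 46 = 7526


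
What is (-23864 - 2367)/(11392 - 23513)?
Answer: 1543/713 ≈ 2.1641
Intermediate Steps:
(-23864 - 2367)/(11392 - 23513) = -26231/(-12121) = -26231*(-1/12121) = 1543/713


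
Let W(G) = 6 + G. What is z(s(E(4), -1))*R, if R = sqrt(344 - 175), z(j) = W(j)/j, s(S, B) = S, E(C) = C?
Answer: 65/2 ≈ 32.500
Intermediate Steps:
z(j) = (6 + j)/j
R = 13 (R = sqrt(169) = 13)
z(s(E(4), -1))*R = ((6 + 4)/4)*13 = ((1/4)*10)*13 = (5/2)*13 = 65/2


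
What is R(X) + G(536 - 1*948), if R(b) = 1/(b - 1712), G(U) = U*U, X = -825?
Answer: 430640527/2537 ≈ 1.6974e+5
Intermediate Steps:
G(U) = U**2
R(b) = 1/(-1712 + b)
R(X) + G(536 - 1*948) = 1/(-1712 - 825) + (536 - 1*948)**2 = 1/(-2537) + (536 - 948)**2 = -1/2537 + (-412)**2 = -1/2537 + 169744 = 430640527/2537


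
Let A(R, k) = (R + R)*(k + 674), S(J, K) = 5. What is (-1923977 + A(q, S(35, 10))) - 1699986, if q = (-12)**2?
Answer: -3428411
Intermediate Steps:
q = 144
A(R, k) = 2*R*(674 + k) (A(R, k) = (2*R)*(674 + k) = 2*R*(674 + k))
(-1923977 + A(q, S(35, 10))) - 1699986 = (-1923977 + 2*144*(674 + 5)) - 1699986 = (-1923977 + 2*144*679) - 1699986 = (-1923977 + 195552) - 1699986 = -1728425 - 1699986 = -3428411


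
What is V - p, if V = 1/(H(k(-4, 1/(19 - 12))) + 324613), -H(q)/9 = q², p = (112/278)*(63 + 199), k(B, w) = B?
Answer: -4760609029/45101191 ≈ -105.55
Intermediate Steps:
p = 14672/139 (p = (112*(1/278))*262 = (56/139)*262 = 14672/139 ≈ 105.55)
H(q) = -9*q²
V = 1/324469 (V = 1/(-9*(-4)² + 324613) = 1/(-9*16 + 324613) = 1/(-144 + 324613) = 1/324469 ≈ 3.0820e-6)
V - p = 1/324469 - 1*14672/139 = 1/324469 - 14672/139 = -4760609029/45101191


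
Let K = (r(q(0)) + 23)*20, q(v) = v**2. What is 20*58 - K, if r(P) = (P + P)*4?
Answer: 700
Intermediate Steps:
r(P) = 8*P (r(P) = (2*P)*4 = 8*P)
K = 460 (K = (8*0**2 + 23)*20 = (8*0 + 23)*20 = (0 + 23)*20 = 23*20 = 460)
20*58 - K = 20*58 - 1*460 = 1160 - 460 = 700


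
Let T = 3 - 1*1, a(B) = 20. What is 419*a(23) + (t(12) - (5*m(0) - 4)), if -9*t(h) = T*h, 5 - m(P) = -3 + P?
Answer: 25024/3 ≈ 8341.3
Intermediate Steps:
m(P) = 8 - P (m(P) = 5 - (-3 + P) = 5 + (3 - P) = 8 - P)
T = 2 (T = 3 - 1 = 2)
t(h) = -2*h/9
419*a(23) + (t(12) - (5*m(0) - 4)) = 419*20 + (-2/9*12 - (5*(8 - 1*0) - 4)) = 8380 + (-8/3 - (5*(8 + 0) - 4)) = 8380 + (-8/3 - (5*8 - 4)) = 8380 + (-8/3 - (40 - 4)) = 8380 + (-8/3 - 1*36) = 8380 + (-8/3 - 36) = 8380 - 116/3 = 25024/3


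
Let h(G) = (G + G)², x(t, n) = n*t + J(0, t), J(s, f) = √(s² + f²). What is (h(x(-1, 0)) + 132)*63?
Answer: 8568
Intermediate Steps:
J(s, f) = √(f² + s²)
x(t, n) = √(t²) + n*t (x(t, n) = n*t + √(t² + 0²) = n*t + √(t² + 0) = n*t + √(t²) = √(t²) + n*t)
h(G) = 4*G² (h(G) = (2*G)² = 4*G²)
(h(x(-1, 0)) + 132)*63 = (4*(√((-1)²) + 0*(-1))² + 132)*63 = (4*(√1 + 0)² + 132)*63 = (4*(1 + 0)² + 132)*63 = (4*1² + 132)*63 = (4*1 + 132)*63 = (4 + 132)*63 = 136*63 = 8568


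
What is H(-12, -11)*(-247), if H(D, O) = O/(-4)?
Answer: -2717/4 ≈ -679.25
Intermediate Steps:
H(D, O) = -O/4 (H(D, O) = O*(-1/4) = -O/4)
H(-12, -11)*(-247) = -1/4*(-11)*(-247) = (11/4)*(-247) = -2717/4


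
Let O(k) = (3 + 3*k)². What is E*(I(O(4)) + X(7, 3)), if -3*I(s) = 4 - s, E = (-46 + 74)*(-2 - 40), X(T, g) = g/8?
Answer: -87073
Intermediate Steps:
X(T, g) = g/8 (X(T, g) = g*(⅛) = g/8)
E = -1176 (E = 28*(-42) = -1176)
I(s) = -4/3 + s/3 (I(s) = -(4 - s)/3 = -4/3 + s/3)
E*(I(O(4)) + X(7, 3)) = -1176*((-4/3 + (9*(1 + 4)²)/3) + (⅛)*3) = -1176*((-4/3 + (9*5²)/3) + 3/8) = -1176*((-4/3 + (9*25)/3) + 3/8) = -1176*((-4/3 + (⅓)*225) + 3/8) = -1176*((-4/3 + 75) + 3/8) = -1176*(221/3 + 3/8) = -1176*1777/24 = -87073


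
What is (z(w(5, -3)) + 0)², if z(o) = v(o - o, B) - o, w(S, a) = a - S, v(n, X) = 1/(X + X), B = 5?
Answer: 6561/100 ≈ 65.610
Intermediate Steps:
v(n, X) = 1/(2*X)
z(o) = ⅒ - o (z(o) = (½)/5 - o = (½)*(⅕) - o = ⅒ - o)
(z(w(5, -3)) + 0)² = ((⅒ - (-3 - 1*5)) + 0)² = ((⅒ - (-3 - 5)) + 0)² = ((⅒ - 1*(-8)) + 0)² = ((⅒ + 8) + 0)² = (81/10 + 0)² = (81/10)² = 6561/100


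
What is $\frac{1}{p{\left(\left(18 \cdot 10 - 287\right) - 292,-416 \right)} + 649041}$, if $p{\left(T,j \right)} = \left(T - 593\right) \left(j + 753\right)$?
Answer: $\frac{1}{314737} \approx 3.1773 \cdot 10^{-6}$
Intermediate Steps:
$p{\left(T,j \right)} = \left(-593 + T\right) \left(753 + j\right)$
$\frac{1}{p{\left(\left(18 \cdot 10 - 287\right) - 292,-416 \right)} + 649041} = \frac{1}{\left(-446529 - -246688 + 753 \left(\left(18 \cdot 10 - 287\right) - 292\right) + \left(\left(18 \cdot 10 - 287\right) - 292\right) \left(-416\right)\right) + 649041} = \frac{1}{\left(-446529 + 246688 + 753 \left(\left(180 - 287\right) - 292\right) + \left(\left(180 - 287\right) - 292\right) \left(-416\right)\right) + 649041} = \frac{1}{\left(-446529 + 246688 + 753 \left(-107 - 292\right) + \left(-107 - 292\right) \left(-416\right)\right) + 649041} = \frac{1}{\left(-446529 + 246688 + 753 \left(-399\right) - -165984\right) + 649041} = \frac{1}{\left(-446529 + 246688 - 300447 + 165984\right) + 649041} = \frac{1}{-334304 + 649041} = \frac{1}{314737}$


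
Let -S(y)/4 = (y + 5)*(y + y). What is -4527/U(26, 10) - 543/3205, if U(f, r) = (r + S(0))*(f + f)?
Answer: -2958279/333320 ≈ -8.8752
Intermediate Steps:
S(y) = -8*y*(5 + y) (S(y) = -4*(y + 5)*(y + y) = -4*(5 + y)*2*y = -8*y*(5 + y))
U(f, r) = 2*f*r (U(f, r) = (r - 8*0*(5 + 0))*(f + f) = (r - 8*0*5)*(2*f) = (r + 0)*(2*f) = r*(2*f) = 2*f*r)
-4527/U(26, 10) - 543/3205 = -4527/(2*26*10) - 543/3205 = -4527/520 - 543*1/3205 = -4527*1/520 - 543/3205 = -4527/520 - 543/3205 = -2958279/333320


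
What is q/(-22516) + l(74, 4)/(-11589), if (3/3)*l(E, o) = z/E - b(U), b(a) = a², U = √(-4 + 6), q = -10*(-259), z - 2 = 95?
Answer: -92499976/804558599 ≈ -0.11497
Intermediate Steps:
z = 97 (z = 2 + 95 = 97)
q = 2590
U = √2 ≈ 1.4142
l(E, o) = -2 + 97/E (l(E, o) = 97/E - (√2)² = 97/E - 1*2 = 97/E - 2 = -2 + 97/E)
q/(-22516) + l(74, 4)/(-11589) = 2590/(-22516) + (-2 + 97/74)/(-11589) = 2590*(-1/22516) + (-2 + 97*(1/74))*(-1/11589) = -1295/11258 + (-2 + 97/74)*(-1/11589) = -1295/11258 - 51/74*(-1/11589) = -1295/11258 + 17/285862 = -92499976/804558599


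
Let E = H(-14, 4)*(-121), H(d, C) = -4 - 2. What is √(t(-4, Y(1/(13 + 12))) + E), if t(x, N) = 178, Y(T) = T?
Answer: 2*√226 ≈ 30.067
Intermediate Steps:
H(d, C) = -6
E = 726 (E = -6*(-121) = 726)
√(t(-4, Y(1/(13 + 12))) + E) = √(178 + 726) = √904 = 2*√226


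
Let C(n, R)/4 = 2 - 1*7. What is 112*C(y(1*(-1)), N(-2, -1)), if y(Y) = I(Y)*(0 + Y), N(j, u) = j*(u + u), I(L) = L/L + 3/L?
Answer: -2240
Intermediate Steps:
I(L) = 1 + 3/L
N(j, u) = 2*j*u (N(j, u) = j*(2*u) = 2*j*u)
y(Y) = 3 + Y (y(Y) = ((3 + Y)/Y)*(0 + Y) = ((3 + Y)/Y)*Y = 3 + Y)
C(n, R) = -20 (C(n, R) = 4*(2 - 1*7) = 4*(2 - 7) = 4*(-5) = -20)
112*C(y(1*(-1)), N(-2, -1)) = 112*(-20) = -2240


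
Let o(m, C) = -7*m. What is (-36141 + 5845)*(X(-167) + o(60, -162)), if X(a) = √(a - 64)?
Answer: 12724320 - 30296*I*√231 ≈ 1.2724e+7 - 4.6046e+5*I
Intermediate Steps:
X(a) = √(-64 + a)
(-36141 + 5845)*(X(-167) + o(60, -162)) = (-36141 + 5845)*(√(-64 - 167) - 7*60) = -30296*(√(-231) - 420) = -30296*(I*√231 - 420) = -30296*(-420 + I*√231) = 12724320 - 30296*I*√231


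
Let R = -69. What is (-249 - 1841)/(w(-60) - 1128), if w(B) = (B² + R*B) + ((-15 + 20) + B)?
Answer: -2090/6557 ≈ -0.31874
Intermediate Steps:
w(B) = 5 + B² - 68*B (w(B) = (B² - 69*B) + ((-15 + 20) + B) = (B² - 69*B) + (5 + B) = 5 + B² - 68*B)
(-249 - 1841)/(w(-60) - 1128) = (-249 - 1841)/((5 + (-60)² - 68*(-60)) - 1128) = -2090/((5 + 3600 + 4080) - 1128) = -2090/(7685 - 1128) = -2090/6557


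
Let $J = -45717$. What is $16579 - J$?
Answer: $62296$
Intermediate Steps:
$16579 - J = 16579 - -45717 = 16579 + 45717 = 62296$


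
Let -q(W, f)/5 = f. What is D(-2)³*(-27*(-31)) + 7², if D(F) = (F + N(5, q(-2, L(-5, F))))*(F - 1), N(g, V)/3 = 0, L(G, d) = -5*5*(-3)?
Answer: 180841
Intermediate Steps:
L(G, d) = 75 (L(G, d) = -25*(-3) = 75)
q(W, f) = -5*f
N(g, V) = 0 (N(g, V) = 3*0 = 0)
D(F) = F*(-1 + F) (D(F) = (F + 0)*(F - 1) = F*(-1 + F))
D(-2)³*(-27*(-31)) + 7² = (-2*(-1 - 2))³*(-27*(-31)) + 7² = (-2*(-3))³*837 + 49 = 6³*837 + 49 = 216*837 + 49 = 180792 + 49 = 180841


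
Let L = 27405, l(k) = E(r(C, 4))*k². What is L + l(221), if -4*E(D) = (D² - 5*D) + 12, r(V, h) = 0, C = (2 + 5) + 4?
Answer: -119118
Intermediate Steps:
C = 11 (C = 7 + 4 = 11)
E(D) = -3 - D²/4 + 5*D/4 (E(D) = -((D² - 5*D) + 12)/4 = -(12 + D² - 5*D)/4 = -3 - D²/4 + 5*D/4)
l(k) = -3*k² (l(k) = (-3 - ¼*0² + (5/4)*0)*k² = (-3 - ¼*0 + 0)*k² = (-3 + 0 + 0)*k² = -3*k²)
L + l(221) = 27405 - 3*221² = 27405 - 3*48841 = 27405 - 146523 = -119118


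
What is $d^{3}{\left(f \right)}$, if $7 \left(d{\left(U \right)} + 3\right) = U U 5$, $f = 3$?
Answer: $\frac{13824}{343} \approx 40.303$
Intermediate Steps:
$d{\left(U \right)} = -3 + \frac{5 U^{2}}{7}$ ($d{\left(U \right)} = -3 + \frac{U U 5}{7} = -3 + \frac{U^{2} \cdot 5}{7} = -3 + \frac{5 U^{2}}{7}$)
$d^{3}{\left(f \right)} = \left(-3 + \frac{5 \cdot 3^{2}}{7}\right)^{3} = \left(-3 + \frac{5}{7} \cdot 9\right)^{3} = \left(-3 + \frac{45}{7}\right)^{3} = \left(\frac{24}{7}\right)^{3} = \frac{13824}{343}$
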